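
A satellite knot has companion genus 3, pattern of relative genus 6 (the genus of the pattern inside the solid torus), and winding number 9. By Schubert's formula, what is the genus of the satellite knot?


Schubert: g(satellite) = g_rel(pattern) + |winding| * g(companion),
where g_rel(pattern) is the genus of the pattern relative to the solid torus.
= 6 + 9 * 3
= 6 + 27 = 33

33


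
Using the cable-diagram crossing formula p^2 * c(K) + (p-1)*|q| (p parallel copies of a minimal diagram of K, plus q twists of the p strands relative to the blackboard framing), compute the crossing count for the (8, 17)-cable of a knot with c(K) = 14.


Step 1: Each of the c(K) crossings of the companion diagram becomes p*p = p^2 crossings among the p parallel strands, and each of the |q| twists s_1 s_2 ... s_(p-1) adds (p-1) crossings.
  Crossings = p^2 * c(K) + (p-1)*|q|
Step 2: = 8^2 * 14 + (8-1)*17
Step 3: = 64*14 + 7*17
Step 4: = 896 + 119 = 1015

1015


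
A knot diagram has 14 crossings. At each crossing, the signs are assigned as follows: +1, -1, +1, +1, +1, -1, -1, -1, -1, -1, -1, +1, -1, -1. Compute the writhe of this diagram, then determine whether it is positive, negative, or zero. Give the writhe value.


Step 1: Count positive crossings (+1).
Positive crossings: 5
Step 2: Count negative crossings (-1).
Negative crossings: 9
Step 3: Writhe = (positive) - (negative)
w = 5 - 9 = -4
Step 4: |w| = 4, and w is negative

-4


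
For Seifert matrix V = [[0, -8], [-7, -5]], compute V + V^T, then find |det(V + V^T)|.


Step 1: Form V + V^T where V = [[0, -8], [-7, -5]]
  V^T = [[0, -7], [-8, -5]]
  V + V^T = [[0, -15], [-15, -10]]
Step 2: det(V + V^T) = 0*(-10) - (-15)*(-15)
  = 0 - 225 = -225
Step 3: Knot determinant = |det(V + V^T)| = |-225| = 225

225


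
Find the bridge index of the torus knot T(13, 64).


The bridge number of T(p,q) is min(p,q).
min(13, 64) = 13

13


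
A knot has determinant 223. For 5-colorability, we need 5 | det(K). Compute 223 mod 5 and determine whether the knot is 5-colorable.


Step 1: A knot is p-colorable if and only if p divides its determinant.
Step 2: Compute 223 mod 5.
223 = 44 * 5 + 3
Step 3: 223 mod 5 = 3
Step 4: The knot is 5-colorable: no

3


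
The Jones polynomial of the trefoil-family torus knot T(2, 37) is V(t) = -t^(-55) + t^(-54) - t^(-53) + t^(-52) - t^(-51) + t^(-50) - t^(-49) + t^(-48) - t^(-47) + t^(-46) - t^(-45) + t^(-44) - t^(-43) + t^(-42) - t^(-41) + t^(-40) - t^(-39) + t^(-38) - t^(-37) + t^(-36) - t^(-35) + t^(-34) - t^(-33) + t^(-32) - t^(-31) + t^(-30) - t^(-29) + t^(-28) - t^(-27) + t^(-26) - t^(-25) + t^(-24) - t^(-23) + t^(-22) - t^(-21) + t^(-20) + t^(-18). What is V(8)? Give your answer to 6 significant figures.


Substituting t = 8 into V(t) = -t^(-55) + t^(-54) - t^(-53) + t^(-52) - t^(-51) + t^(-50) - t^(-49) + t^(-48) - t^(-47) + t^(-46) - t^(-45) + t^(-44) - t^(-43) + t^(-42) - t^(-41) + t^(-40) - t^(-39) + t^(-38) - t^(-37) + t^(-36) - t^(-35) + t^(-34) - t^(-33) + t^(-32) - t^(-31) + t^(-30) - t^(-29) + t^(-28) - t^(-27) + t^(-26) - t^(-25) + t^(-24) - t^(-23) + t^(-22) - t^(-21) + t^(-20) + t^(-18):
  (-)t^(-55) = -2.13821e-50
  (+)t^(-54) = 1.71057e-49
  (-)t^(-53) = -1.36846e-48
  (+)t^(-52) = 1.09476e-47
  (-)t^(-51) = -8.75812e-47
  (+)t^(-50) = 7.00649e-46
  (-)t^(-49) = -5.60519e-45
  (+)t^(-48) = 4.48416e-44
  (-)t^(-47) = -3.58732e-43
  (+)t^(-46) = 2.86986e-42
  (-)t^(-45) = -2.29589e-41
  (+)t^(-44) = 1.83671e-40
  (-)t^(-43) = -1.46937e-39
  (+)t^(-42) = 1.17549e-38
  (-)t^(-41) = -9.40395e-38
  (+)t^(-40) = 7.52316e-37
  (-)t^(-39) = -6.01853e-36
  (+)t^(-38) = 4.81482e-35
  (-)t^(-37) = -3.85186e-34
  (+)t^(-36) = 3.08149e-33
  (-)t^(-35) = -2.46519e-32
  (+)t^(-34) = 1.97215e-31
  (-)t^(-33) = -1.57772e-30
  (+)t^(-32) = 1.26218e-29
  (-)t^(-31) = -1.00974e-28
  (+)t^(-30) = 8.07794e-28
  (-)t^(-29) = -6.46235e-27
  (+)t^(-28) = 5.16988e-26
  (-)t^(-27) = -4.1359e-25
  (+)t^(-26) = 3.30872e-24
  (-)t^(-25) = -2.64698e-23
  (+)t^(-24) = 2.11758e-22
  (-)t^(-23) = -1.69407e-21
  (+)t^(-22) = 1.35525e-20
  (-)t^(-21) = -1.0842e-19
  (+)t^(-20) = 8.67362e-19
  (+)t^(-18) = 5.55112e-17
Sum = (-2.13821e-50) + (1.71057e-49) + (-1.36846e-48) + (1.09476e-47) + (-8.75812e-47) + (7.00649e-46) + (-5.60519e-45) + (4.48416e-44) + (-3.58732e-43) + (2.86986e-42) + (-2.29589e-41) + (1.83671e-40) + (-1.46937e-39) + (1.17549e-38) + (-9.40395e-38) + (7.52316e-37) + (-6.01853e-36) + (4.81482e-35) + (-3.85186e-34) + (3.08149e-33) + (-2.46519e-32) + (1.97215e-31) + (-1.57772e-30) + (1.26218e-29) + (-1.00974e-28) + (8.07794e-28) + (-6.46235e-27) + (5.16988e-26) + (-4.1359e-25) + (3.30872e-24) + (-2.64698e-23) + (2.11758e-22) + (-1.69407e-21) + (1.35525e-20) + (-1.0842e-19) + (8.67362e-19) + (5.55112e-17)
= 5.628213944e-17
Rounded to 6 significant figures: 5.62821e-17

5.62821e-17


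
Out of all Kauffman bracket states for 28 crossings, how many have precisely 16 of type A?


We choose which 16 of 28 crossings get A-smoothings.
C(28, 16) = 28! / (16! * 12!)
= 30421755

30421755


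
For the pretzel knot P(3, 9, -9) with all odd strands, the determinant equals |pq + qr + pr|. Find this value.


Step 1: Compute pq + qr + pr.
pq = 3*9 = 27
qr = 9*(-9) = -81
pr = 3*(-9) = -27
pq + qr + pr = 27 + (-81) + (-27) = -81
Step 2: Take absolute value.
det(P(3,9,-9)) = |-81| = 81

81


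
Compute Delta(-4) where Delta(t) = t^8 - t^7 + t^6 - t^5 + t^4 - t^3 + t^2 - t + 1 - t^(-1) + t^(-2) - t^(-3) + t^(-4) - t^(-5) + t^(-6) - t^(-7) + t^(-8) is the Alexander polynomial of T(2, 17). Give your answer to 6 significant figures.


Substituting t = -4 into Delta(t) = t^8 - t^7 + t^6 - t^5 + t^4 - t^3 + t^2 - t + 1 - t^(-1) + t^(-2) - t^(-3) + t^(-4) - t^(-5) + t^(-6) - t^(-7) + t^(-8):
Term values: (65536) + (16384) + (4096) + (1024) + (256) + (64) + (16) + (4) + (1) + (0.25) + (0.0625) + (0.015625) + (0.00390625) + (0.000976562) + (0.000244141) + (6.10352e-05) + (1.52588e-05)
Sum = 87381.33333
Rounded to 6 significant figures: 87381.3

87381.3


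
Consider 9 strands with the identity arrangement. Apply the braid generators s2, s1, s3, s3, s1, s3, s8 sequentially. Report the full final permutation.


Starting with identity [1, 2, 3, 4, 5, 6, 7, 8, 9].
Apply generators in sequence:
  After s2: [1, 3, 2, 4, 5, 6, 7, 8, 9]
  After s1: [3, 1, 2, 4, 5, 6, 7, 8, 9]
  After s3: [3, 1, 4, 2, 5, 6, 7, 8, 9]
  After s3: [3, 1, 2, 4, 5, 6, 7, 8, 9]
  After s1: [1, 3, 2, 4, 5, 6, 7, 8, 9]
  After s3: [1, 3, 4, 2, 5, 6, 7, 8, 9]
  After s8: [1, 3, 4, 2, 5, 6, 7, 9, 8]
Final permutation: [1, 3, 4, 2, 5, 6, 7, 9, 8]

[1, 3, 4, 2, 5, 6, 7, 9, 8]


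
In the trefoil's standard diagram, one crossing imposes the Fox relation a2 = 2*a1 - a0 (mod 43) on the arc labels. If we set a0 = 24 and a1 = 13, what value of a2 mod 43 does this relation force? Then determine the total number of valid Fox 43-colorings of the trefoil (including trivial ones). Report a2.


Step 1: Apply the given crossing relation 2*a1 - a0 - a2 = 0 (mod 43).
  a2 = 2*a1 - a0 mod 43
  a2 = 2*13 - 24 mod 43
  a2 = 26 - 24 mod 43
  a2 = 2 mod 43 = 2
Step 2: The trefoil has determinant 3.
  Number of Fox p-colorings (p prime) is p^2 if p = 3, else p.
  Since 43 does not divide 3, only trivial (constant) colorings exist.
  (So the trial a0 = 24, a1 = 13 with a0 != a1 does NOT extend to a valid coloring of the whole trefoil: the other two crossing relations require 3*(a1 - a0) = 0 (mod 43), which fails.)
  Total colorings = 43
Step 3: a2 = 2, total Fox 43-colorings = 43

2


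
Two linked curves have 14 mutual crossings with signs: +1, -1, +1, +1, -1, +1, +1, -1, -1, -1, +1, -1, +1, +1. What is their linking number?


Step 1: Count positive crossings: 8
Step 2: Count negative crossings: 6
Step 3: Sum of signs = 8 - 6 = 2
Step 4: Linking number = sum/2 = 2/2 = 1

1


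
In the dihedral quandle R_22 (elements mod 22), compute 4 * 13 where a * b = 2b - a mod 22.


4 * 13 = 2*13 - 4 mod 22
= 26 - 4 mod 22
= 22 mod 22 = 0

0


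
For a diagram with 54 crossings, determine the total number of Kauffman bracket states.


Each crossing contributes 2 choices (A-smoothing or B-smoothing).
Total states = 2^54 = 18014398509481984

18014398509481984


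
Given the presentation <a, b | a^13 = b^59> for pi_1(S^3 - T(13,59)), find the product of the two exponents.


The relation is a^13 = b^59.
Product of exponents = 13 * 59
= 767

767


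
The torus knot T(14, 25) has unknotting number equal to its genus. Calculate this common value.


For a torus knot T(p,q), both the unknotting number and genus equal (p-1)(q-1)/2.
= (14-1)(25-1)/2
= 13*24/2
= 312/2 = 156

156


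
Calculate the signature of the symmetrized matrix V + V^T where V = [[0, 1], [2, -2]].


Step 1: V + V^T = [[0, 3], [3, -4]]
Step 2: trace = -4, det = -9
Step 3: Discriminant = (-4)^2 - 4*(-9) = 52
Step 4: Eigenvalues: 1.60555, -5.60555
Step 5: Signature = (# positive eigenvalues) - (# negative eigenvalues) = 0

0


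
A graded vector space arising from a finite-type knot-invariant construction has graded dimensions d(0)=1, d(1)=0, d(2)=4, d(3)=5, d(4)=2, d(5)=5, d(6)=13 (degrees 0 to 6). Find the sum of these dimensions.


Total dimension = d(0) + d(1) + ... + d(6)
= 1 + 0 + 4 + 5 + 2 + 5 + 13
= 30

30


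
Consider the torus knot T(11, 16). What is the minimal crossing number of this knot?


For a torus knot T(p, q) with gcd(p,q)=1,
the crossing number is min(p*(q-1), q*(p-1)).
p*(q-1) = 11*15 = 165
q*(p-1) = 16*10 = 160
min(165, 160) = 160

160


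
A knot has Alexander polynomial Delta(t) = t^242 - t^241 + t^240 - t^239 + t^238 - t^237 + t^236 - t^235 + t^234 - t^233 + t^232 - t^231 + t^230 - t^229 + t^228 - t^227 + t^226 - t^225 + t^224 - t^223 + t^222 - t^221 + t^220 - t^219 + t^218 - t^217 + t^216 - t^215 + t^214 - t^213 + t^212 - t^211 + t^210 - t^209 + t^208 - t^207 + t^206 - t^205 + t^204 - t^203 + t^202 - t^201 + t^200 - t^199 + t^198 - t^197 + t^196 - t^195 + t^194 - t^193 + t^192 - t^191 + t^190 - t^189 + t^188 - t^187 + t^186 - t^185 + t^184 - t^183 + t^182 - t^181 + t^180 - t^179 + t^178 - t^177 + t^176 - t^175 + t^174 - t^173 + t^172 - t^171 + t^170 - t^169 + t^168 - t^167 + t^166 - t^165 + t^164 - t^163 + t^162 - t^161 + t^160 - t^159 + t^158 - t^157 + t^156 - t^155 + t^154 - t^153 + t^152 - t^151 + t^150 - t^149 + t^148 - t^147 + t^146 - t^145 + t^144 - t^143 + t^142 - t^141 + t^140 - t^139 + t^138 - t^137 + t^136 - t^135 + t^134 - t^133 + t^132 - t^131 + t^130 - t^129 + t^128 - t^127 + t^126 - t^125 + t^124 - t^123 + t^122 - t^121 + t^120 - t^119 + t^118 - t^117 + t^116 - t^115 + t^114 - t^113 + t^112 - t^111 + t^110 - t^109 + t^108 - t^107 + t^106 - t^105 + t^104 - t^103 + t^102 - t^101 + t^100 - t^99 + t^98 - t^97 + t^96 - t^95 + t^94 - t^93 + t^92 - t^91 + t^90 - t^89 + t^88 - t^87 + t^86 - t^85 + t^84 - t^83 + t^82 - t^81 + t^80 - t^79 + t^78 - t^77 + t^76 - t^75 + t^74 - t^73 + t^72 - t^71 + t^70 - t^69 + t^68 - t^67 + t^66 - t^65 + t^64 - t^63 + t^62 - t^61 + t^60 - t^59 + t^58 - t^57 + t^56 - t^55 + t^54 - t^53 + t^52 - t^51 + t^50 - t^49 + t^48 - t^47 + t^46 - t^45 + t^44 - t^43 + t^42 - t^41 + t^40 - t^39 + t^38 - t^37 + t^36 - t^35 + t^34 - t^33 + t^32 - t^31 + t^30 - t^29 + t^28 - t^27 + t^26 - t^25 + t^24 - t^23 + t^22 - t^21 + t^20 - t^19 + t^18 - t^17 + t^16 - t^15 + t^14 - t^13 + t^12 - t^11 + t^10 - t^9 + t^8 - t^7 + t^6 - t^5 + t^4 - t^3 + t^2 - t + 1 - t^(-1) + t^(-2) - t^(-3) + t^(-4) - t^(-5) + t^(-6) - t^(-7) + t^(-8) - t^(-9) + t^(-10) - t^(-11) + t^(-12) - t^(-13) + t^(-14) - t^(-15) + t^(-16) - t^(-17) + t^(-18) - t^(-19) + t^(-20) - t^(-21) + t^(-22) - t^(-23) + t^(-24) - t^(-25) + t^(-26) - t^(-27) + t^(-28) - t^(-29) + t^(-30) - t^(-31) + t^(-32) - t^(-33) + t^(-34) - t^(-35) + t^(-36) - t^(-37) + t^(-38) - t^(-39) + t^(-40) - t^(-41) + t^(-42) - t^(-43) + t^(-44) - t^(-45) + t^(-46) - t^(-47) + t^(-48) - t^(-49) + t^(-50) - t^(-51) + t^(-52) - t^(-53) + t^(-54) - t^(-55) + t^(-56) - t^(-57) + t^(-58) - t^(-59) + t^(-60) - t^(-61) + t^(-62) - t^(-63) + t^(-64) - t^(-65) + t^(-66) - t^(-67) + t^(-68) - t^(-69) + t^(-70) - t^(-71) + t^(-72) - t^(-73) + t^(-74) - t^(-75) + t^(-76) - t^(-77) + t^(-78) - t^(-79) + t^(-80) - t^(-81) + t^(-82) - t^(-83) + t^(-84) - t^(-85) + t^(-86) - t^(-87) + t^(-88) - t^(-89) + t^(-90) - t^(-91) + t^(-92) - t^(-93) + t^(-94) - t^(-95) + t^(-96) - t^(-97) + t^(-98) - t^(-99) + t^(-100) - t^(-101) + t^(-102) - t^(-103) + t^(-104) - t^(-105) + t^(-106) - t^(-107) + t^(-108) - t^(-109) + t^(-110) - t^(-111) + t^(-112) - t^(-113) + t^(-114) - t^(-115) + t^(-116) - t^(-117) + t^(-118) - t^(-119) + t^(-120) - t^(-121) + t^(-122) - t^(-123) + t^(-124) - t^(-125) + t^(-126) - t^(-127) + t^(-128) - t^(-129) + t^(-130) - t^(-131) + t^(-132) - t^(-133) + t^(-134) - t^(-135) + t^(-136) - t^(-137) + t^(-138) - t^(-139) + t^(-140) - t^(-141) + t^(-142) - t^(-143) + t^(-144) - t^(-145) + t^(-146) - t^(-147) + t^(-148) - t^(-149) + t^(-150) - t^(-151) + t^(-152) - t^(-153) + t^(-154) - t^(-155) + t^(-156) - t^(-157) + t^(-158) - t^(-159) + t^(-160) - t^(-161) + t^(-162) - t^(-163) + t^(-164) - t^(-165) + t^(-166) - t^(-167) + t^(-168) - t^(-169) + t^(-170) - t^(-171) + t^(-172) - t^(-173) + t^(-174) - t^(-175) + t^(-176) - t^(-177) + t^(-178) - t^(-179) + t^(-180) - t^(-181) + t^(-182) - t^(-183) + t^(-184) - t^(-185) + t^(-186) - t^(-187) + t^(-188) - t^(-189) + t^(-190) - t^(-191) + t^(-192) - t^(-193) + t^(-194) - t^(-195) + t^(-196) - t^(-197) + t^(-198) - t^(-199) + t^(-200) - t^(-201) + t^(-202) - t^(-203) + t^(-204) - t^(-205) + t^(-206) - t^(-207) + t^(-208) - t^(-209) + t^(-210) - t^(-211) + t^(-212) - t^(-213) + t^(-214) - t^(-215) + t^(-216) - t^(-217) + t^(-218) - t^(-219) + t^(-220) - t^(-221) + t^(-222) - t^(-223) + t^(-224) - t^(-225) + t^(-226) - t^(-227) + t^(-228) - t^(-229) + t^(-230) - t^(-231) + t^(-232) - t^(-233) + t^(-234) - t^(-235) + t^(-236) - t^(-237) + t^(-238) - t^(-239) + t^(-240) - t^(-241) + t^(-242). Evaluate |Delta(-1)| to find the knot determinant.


Step 1: The polynomial has 485 terms with alternating signs, exponents from 242 down to -242.
Step 2: Substitute t = -1. The i-th term has coefficient (-1)^i and exponent (m-i),
  so its value is (-1)^i * (-1)^(m-i) = (-1)^m = 1 for every i.
Step 3: All 485 terms equal 1, so Delta(-1) = 485 * (1) = 485
Step 4: |Delta(-1)| = 485

485


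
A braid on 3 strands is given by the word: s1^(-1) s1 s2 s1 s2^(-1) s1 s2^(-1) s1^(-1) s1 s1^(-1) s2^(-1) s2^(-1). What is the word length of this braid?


The word length counts the number of generators (including inverses).
Listing each generator: s1^(-1), s1, s2, s1, s2^(-1), s1, s2^(-1), s1^(-1), s1, s1^(-1), s2^(-1), s2^(-1)
There are 12 generators in this braid word.

12


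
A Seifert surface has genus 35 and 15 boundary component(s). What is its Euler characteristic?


chi = 2 - 2g - b
= 2 - 2*35 - 15
= 2 - 70 - 15 = -83

-83


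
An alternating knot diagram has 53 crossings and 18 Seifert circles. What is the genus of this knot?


For alternating knots, g = (c - s + 1)/2.
= (53 - 18 + 1)/2
= 36/2 = 18

18


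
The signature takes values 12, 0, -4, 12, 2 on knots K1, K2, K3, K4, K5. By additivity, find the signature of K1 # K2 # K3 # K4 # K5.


The signature is additive under connected sum.
signature(K1 # K2 # K3 # K4 # K5) = (12) + (0) + (-4) + (12) + (2)
= 22

22


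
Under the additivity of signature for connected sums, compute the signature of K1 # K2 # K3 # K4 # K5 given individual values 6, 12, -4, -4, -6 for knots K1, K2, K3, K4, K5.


The signature is additive under connected sum.
signature(K1 # K2 # K3 # K4 # K5) = (6) + (12) + (-4) + (-4) + (-6)
= 4

4


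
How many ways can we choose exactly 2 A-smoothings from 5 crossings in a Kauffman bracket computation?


We choose which 2 of 5 crossings get A-smoothings.
C(5, 2) = 5! / (2! * 3!)
= 10

10


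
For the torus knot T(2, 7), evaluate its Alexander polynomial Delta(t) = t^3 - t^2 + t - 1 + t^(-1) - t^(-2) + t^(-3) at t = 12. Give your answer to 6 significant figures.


Substituting t = 12 into Delta(t) = t^3 - t^2 + t - 1 + t^(-1) - t^(-2) + t^(-3):
Term values: (1728) + (-144) + (12) + (-1) + (0.0833333) + (-0.00694444) + (0.000578704)
Sum = 1595.076968
Rounded to 6 significant figures: 1595.08

1595.08


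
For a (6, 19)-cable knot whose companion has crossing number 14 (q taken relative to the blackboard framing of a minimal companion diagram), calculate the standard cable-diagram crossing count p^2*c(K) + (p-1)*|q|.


Step 1: Each of the c(K) crossings of the companion diagram becomes p*p = p^2 crossings among the p parallel strands, and each of the |q| twists s_1 s_2 ... s_(p-1) adds (p-1) crossings.
  Crossings = p^2 * c(K) + (p-1)*|q|
Step 2: = 6^2 * 14 + (6-1)*19
Step 3: = 36*14 + 5*19
Step 4: = 504 + 95 = 599

599


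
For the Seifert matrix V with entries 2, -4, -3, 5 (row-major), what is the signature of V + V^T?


Step 1: V + V^T = [[4, -7], [-7, 10]]
Step 2: trace = 14, det = -9
Step 3: Discriminant = 14^2 - 4*(-9) = 232
Step 4: Eigenvalues: 14.6158, -0.615773
Step 5: Signature = (# positive eigenvalues) - (# negative eigenvalues) = 0

0


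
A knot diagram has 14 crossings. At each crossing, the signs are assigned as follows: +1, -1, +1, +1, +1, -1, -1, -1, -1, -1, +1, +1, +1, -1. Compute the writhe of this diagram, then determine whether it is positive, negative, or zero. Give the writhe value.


Step 1: Count positive crossings (+1).
Positive crossings: 7
Step 2: Count negative crossings (-1).
Negative crossings: 7
Step 3: Writhe = (positive) - (negative)
w = 7 - 7 = 0
Step 4: |w| = 0, and w is zero

0


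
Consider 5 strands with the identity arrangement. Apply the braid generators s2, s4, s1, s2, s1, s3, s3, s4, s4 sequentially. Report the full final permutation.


Starting with identity [1, 2, 3, 4, 5].
Apply generators in sequence:
  After s2: [1, 3, 2, 4, 5]
  After s4: [1, 3, 2, 5, 4]
  After s1: [3, 1, 2, 5, 4]
  After s2: [3, 2, 1, 5, 4]
  After s1: [2, 3, 1, 5, 4]
  After s3: [2, 3, 5, 1, 4]
  After s3: [2, 3, 1, 5, 4]
  After s4: [2, 3, 1, 4, 5]
  After s4: [2, 3, 1, 5, 4]
Final permutation: [2, 3, 1, 5, 4]

[2, 3, 1, 5, 4]


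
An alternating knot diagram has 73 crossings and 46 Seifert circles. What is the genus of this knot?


For alternating knots, g = (c - s + 1)/2.
= (73 - 46 + 1)/2
= 28/2 = 14

14


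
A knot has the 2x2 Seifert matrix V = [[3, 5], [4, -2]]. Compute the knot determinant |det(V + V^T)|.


Step 1: Form V + V^T where V = [[3, 5], [4, -2]]
  V^T = [[3, 4], [5, -2]]
  V + V^T = [[6, 9], [9, -4]]
Step 2: det(V + V^T) = 6*(-4) - 9*9
  = -24 - 81 = -105
Step 3: Knot determinant = |det(V + V^T)| = |-105| = 105

105


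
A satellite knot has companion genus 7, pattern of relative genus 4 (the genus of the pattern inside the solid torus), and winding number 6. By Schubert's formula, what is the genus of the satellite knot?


Schubert: g(satellite) = g_rel(pattern) + |winding| * g(companion),
where g_rel(pattern) is the genus of the pattern relative to the solid torus.
= 4 + 6 * 7
= 4 + 42 = 46

46


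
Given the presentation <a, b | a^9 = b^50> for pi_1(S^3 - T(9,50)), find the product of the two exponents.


The relation is a^9 = b^50.
Product of exponents = 9 * 50
= 450

450


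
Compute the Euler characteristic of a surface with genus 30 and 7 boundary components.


chi = 2 - 2g - b
= 2 - 2*30 - 7
= 2 - 60 - 7 = -65

-65


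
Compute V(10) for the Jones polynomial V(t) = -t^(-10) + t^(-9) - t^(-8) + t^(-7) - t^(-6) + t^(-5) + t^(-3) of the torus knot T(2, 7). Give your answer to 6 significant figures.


Substituting t = 10 into V(t) = -t^(-10) + t^(-9) - t^(-8) + t^(-7) - t^(-6) + t^(-5) + t^(-3):
  (-)t^(-10) = -1e-10
  (+)t^(-9) = 1e-09
  (-)t^(-8) = -1e-08
  (+)t^(-7) = 1e-07
  (-)t^(-6) = -1e-06
  (+)t^(-5) = 1e-05
  (+)t^(-3) = 0.001
Sum = (-1e-10) + (1e-09) + (-1e-08) + (1e-07) + (-1e-06) + (1e-05) + (0.001)
= 0.0010090909
Rounded to 6 significant figures: 0.00100909

0.00100909


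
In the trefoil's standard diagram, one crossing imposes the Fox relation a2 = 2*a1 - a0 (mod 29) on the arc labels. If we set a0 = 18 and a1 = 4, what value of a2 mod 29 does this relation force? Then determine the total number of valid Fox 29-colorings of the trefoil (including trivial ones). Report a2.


Step 1: Apply the given crossing relation 2*a1 - a0 - a2 = 0 (mod 29).
  a2 = 2*a1 - a0 mod 29
  a2 = 2*4 - 18 mod 29
  a2 = 8 - 18 mod 29
  a2 = -10 mod 29 = 19
Step 2: The trefoil has determinant 3.
  Number of Fox p-colorings (p prime) is p^2 if p = 3, else p.
  Since 29 does not divide 3, only trivial (constant) colorings exist.
  (So the trial a0 = 18, a1 = 4 with a0 != a1 does NOT extend to a valid coloring of the whole trefoil: the other two crossing relations require 3*(a1 - a0) = 0 (mod 29), which fails.)
  Total colorings = 29
Step 3: a2 = 19, total Fox 29-colorings = 29

19


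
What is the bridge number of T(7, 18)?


The bridge number of T(p,q) is min(p,q).
min(7, 18) = 7

7


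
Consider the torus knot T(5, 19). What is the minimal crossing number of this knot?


For a torus knot T(p, q) with gcd(p,q)=1,
the crossing number is min(p*(q-1), q*(p-1)).
p*(q-1) = 5*18 = 90
q*(p-1) = 19*4 = 76
min(90, 76) = 76

76


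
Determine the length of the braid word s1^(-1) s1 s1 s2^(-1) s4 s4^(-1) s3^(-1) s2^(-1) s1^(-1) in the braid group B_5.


The word length counts the number of generators (including inverses).
Listing each generator: s1^(-1), s1, s1, s2^(-1), s4, s4^(-1), s3^(-1), s2^(-1), s1^(-1)
There are 9 generators in this braid word.

9


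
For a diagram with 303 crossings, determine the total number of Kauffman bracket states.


Each crossing contributes 2 choices (A-smoothing or B-smoothing).
Total states = 2^303 = 16296287810675888690147565507275025288411747149327490005089123594835050398106693649467179008

16296287810675888690147565507275025288411747149327490005089123594835050398106693649467179008


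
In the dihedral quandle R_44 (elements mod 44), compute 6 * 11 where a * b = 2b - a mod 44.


6 * 11 = 2*11 - 6 mod 44
= 22 - 6 mod 44
= 16 mod 44 = 16

16


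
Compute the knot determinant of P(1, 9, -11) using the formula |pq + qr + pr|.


Step 1: Compute pq + qr + pr.
pq = 1*9 = 9
qr = 9*(-11) = -99
pr = 1*(-11) = -11
pq + qr + pr = 9 + (-99) + (-11) = -101
Step 2: Take absolute value.
det(P(1,9,-11)) = |-101| = 101

101


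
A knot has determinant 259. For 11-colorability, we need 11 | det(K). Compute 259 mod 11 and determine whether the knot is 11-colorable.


Step 1: A knot is p-colorable if and only if p divides its determinant.
Step 2: Compute 259 mod 11.
259 = 23 * 11 + 6
Step 3: 259 mod 11 = 6
Step 4: The knot is 11-colorable: no

6


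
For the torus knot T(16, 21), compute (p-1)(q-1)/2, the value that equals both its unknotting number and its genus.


For a torus knot T(p,q), both the unknotting number and genus equal (p-1)(q-1)/2.
= (16-1)(21-1)/2
= 15*20/2
= 300/2 = 150

150


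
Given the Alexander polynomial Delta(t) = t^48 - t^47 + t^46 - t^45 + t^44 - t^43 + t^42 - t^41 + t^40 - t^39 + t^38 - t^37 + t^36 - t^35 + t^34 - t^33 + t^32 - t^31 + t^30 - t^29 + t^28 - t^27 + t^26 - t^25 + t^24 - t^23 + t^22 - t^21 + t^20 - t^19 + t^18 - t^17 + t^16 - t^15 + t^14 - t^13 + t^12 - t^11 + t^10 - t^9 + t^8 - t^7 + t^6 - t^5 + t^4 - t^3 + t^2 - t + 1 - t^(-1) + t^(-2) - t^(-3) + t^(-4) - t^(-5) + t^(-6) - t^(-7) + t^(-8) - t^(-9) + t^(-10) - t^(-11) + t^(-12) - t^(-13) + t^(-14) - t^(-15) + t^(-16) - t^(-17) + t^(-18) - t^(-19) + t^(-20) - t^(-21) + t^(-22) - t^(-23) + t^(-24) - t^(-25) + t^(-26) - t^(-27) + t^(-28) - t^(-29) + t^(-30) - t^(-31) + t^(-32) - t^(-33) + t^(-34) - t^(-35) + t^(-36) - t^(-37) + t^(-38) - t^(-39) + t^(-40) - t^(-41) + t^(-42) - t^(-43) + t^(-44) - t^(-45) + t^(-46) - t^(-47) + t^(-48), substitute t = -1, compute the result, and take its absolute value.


Step 1: The polynomial has 97 terms with alternating signs, exponents from 48 down to -48.
Step 2: Substitute t = -1. The i-th term has coefficient (-1)^i and exponent (m-i),
  so its value is (-1)^i * (-1)^(m-i) = (-1)^m = 1 for every i.
Step 3: All 97 terms equal 1, so Delta(-1) = 97 * (1) = 97
Step 4: |Delta(-1)| = 97

97


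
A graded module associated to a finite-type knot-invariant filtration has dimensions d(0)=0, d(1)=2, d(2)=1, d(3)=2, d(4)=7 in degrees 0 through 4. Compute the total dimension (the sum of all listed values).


Total dimension = d(0) + d(1) + ... + d(4)
= 0 + 2 + 1 + 2 + 7
= 12

12


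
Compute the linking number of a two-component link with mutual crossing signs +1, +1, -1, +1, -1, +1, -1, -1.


Step 1: Count positive crossings: 4
Step 2: Count negative crossings: 4
Step 3: Sum of signs = 4 - 4 = 0
Step 4: Linking number = sum/2 = 0/2 = 0

0


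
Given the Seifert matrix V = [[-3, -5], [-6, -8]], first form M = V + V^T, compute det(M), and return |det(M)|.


Step 1: Form V + V^T where V = [[-3, -5], [-6, -8]]
  V^T = [[-3, -6], [-5, -8]]
  V + V^T = [[-6, -11], [-11, -16]]
Step 2: det(V + V^T) = (-6)*(-16) - (-11)*(-11)
  = 96 - 121 = -25
Step 3: Knot determinant = |det(V + V^T)| = |-25| = 25

25


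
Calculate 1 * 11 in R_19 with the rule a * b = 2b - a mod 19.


1 * 11 = 2*11 - 1 mod 19
= 22 - 1 mod 19
= 21 mod 19 = 2

2


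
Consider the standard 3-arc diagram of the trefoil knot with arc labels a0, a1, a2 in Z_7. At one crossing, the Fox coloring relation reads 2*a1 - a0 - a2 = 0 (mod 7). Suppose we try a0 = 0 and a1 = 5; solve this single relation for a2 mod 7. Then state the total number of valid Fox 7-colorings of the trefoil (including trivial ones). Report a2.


Step 1: Apply the given crossing relation 2*a1 - a0 - a2 = 0 (mod 7).
  a2 = 2*a1 - a0 mod 7
  a2 = 2*5 - 0 mod 7
  a2 = 10 - 0 mod 7
  a2 = 10 mod 7 = 3
Step 2: The trefoil has determinant 3.
  Number of Fox p-colorings (p prime) is p^2 if p = 3, else p.
  Since 7 does not divide 3, only trivial (constant) colorings exist.
  (So the trial a0 = 0, a1 = 5 with a0 != a1 does NOT extend to a valid coloring of the whole trefoil: the other two crossing relations require 3*(a1 - a0) = 0 (mod 7), which fails.)
  Total colorings = 7
Step 3: a2 = 3, total Fox 7-colorings = 7

3


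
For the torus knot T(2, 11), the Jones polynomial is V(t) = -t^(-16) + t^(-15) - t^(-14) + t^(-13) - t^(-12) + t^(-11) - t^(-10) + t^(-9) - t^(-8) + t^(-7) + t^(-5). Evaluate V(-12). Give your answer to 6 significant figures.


Substituting t = -12 into V(t) = -t^(-16) + t^(-15) - t^(-14) + t^(-13) - t^(-12) + t^(-11) - t^(-10) + t^(-9) - t^(-8) + t^(-7) + t^(-5):
  (-)t^(-16) = -5.40879e-18
  (+)t^(-15) = -6.49055e-17
  (-)t^(-14) = -7.78866e-16
  (+)t^(-13) = -9.34639e-15
  (-)t^(-12) = -1.12157e-13
  (+)t^(-11) = -1.34588e-12
  (-)t^(-10) = -1.61506e-11
  (+)t^(-9) = -1.93807e-10
  (-)t^(-8) = -2.32568e-09
  (+)t^(-7) = -2.79082e-08
  (+)t^(-5) = -4.01878e-06
Sum = (-5.40879e-18) + (-6.49055e-17) + (-7.78866e-16) + (-9.34639e-15) + (-1.12157e-13) + (-1.34588e-12) + (-1.61506e-11) + (-1.93807e-10) + (-2.32568e-09) + (-2.79082e-08) + (-4.01878e-06)
= -4.049220991e-06
Rounded to 6 significant figures: -4.04922e-06

-4.04922e-06


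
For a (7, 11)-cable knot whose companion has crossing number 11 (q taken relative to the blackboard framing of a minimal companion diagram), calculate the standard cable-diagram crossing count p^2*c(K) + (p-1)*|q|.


Step 1: Each of the c(K) crossings of the companion diagram becomes p*p = p^2 crossings among the p parallel strands, and each of the |q| twists s_1 s_2 ... s_(p-1) adds (p-1) crossings.
  Crossings = p^2 * c(K) + (p-1)*|q|
Step 2: = 7^2 * 11 + (7-1)*11
Step 3: = 49*11 + 6*11
Step 4: = 539 + 66 = 605

605


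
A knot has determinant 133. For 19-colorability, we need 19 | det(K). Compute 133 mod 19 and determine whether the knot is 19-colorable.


Step 1: A knot is p-colorable if and only if p divides its determinant.
Step 2: Compute 133 mod 19.
133 = 7 * 19 + 0
Step 3: 133 mod 19 = 0
Step 4: The knot is 19-colorable: yes

0


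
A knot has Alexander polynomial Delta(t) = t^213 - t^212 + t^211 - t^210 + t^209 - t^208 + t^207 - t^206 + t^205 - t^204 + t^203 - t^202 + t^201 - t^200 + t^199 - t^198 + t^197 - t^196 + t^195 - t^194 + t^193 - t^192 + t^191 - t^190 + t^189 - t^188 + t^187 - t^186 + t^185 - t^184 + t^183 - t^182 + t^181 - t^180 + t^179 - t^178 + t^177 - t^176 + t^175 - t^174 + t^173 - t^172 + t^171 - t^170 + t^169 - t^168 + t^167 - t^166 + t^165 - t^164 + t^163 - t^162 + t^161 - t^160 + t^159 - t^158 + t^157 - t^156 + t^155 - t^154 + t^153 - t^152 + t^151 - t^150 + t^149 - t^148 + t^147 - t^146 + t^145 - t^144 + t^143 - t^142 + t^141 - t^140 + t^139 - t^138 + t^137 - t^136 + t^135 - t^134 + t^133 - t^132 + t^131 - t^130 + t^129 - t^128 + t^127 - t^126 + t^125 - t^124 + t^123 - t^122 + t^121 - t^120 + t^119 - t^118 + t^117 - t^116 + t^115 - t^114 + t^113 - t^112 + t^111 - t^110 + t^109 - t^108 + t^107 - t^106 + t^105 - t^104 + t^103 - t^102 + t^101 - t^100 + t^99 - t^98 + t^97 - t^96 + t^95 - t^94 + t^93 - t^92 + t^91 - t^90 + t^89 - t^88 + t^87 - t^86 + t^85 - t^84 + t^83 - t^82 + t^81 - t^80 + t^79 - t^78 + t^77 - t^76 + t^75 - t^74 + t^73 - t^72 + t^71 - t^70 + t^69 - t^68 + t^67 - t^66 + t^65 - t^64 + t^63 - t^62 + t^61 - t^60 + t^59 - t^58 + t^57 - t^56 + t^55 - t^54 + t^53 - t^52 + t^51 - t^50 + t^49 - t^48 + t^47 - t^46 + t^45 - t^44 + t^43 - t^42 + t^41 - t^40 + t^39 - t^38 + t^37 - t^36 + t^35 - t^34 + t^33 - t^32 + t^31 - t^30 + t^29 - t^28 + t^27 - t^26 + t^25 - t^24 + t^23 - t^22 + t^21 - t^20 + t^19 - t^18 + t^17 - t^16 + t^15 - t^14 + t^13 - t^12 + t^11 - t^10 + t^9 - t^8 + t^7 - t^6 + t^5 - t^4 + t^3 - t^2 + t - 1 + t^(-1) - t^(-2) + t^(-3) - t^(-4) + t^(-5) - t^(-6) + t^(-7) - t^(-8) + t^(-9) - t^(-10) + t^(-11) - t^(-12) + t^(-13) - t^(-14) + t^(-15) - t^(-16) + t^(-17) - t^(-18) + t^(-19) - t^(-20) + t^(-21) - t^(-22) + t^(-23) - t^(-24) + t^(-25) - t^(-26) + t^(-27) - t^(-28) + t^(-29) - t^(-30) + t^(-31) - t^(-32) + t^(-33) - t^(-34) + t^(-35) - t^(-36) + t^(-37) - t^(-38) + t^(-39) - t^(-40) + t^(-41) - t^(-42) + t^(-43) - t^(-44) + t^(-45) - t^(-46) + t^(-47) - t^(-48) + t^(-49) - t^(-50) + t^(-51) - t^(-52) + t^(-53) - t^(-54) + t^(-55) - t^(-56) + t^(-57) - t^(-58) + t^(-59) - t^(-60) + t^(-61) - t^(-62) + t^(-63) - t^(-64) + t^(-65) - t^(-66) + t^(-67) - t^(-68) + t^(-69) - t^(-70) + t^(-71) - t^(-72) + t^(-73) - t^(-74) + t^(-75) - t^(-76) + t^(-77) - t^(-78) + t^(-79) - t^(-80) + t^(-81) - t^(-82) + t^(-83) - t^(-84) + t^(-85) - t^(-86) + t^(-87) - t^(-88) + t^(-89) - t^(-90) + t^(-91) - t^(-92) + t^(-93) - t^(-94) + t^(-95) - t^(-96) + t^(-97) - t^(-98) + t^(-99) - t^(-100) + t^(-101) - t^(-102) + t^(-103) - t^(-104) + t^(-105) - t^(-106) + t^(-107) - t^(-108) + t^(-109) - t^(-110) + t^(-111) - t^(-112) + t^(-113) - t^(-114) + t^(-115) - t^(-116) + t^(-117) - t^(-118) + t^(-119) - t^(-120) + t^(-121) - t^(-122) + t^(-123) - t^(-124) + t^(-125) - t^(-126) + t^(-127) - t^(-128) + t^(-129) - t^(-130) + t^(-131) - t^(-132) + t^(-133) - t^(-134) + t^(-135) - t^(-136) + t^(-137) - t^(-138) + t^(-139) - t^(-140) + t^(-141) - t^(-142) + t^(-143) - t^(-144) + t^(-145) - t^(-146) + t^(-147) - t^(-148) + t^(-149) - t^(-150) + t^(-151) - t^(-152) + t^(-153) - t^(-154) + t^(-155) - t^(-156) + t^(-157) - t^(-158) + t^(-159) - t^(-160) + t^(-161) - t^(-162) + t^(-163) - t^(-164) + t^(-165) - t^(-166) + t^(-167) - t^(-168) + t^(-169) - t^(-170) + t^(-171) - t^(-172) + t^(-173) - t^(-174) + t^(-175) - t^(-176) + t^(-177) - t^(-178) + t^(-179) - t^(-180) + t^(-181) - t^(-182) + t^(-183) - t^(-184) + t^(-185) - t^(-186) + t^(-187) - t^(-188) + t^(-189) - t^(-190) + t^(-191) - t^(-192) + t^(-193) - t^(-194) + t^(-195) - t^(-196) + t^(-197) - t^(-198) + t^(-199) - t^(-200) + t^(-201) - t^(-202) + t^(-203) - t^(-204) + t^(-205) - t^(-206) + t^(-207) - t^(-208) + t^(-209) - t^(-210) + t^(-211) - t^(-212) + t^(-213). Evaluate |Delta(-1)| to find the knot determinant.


Step 1: The polynomial has 427 terms with alternating signs, exponents from 213 down to -213.
Step 2: Substitute t = -1. The i-th term has coefficient (-1)^i and exponent (m-i),
  so its value is (-1)^i * (-1)^(m-i) = (-1)^m = -1 for every i.
Step 3: All 427 terms equal -1, so Delta(-1) = 427 * (-1) = -427
Step 4: |Delta(-1)| = 427

427


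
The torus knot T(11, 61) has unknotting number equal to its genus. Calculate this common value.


For a torus knot T(p,q), both the unknotting number and genus equal (p-1)(q-1)/2.
= (11-1)(61-1)/2
= 10*60/2
= 600/2 = 300

300


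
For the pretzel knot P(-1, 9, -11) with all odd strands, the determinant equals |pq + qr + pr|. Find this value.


Step 1: Compute pq + qr + pr.
pq = (-1)*9 = -9
qr = 9*(-11) = -99
pr = (-1)*(-11) = 11
pq + qr + pr = -9 + (-99) + 11 = -97
Step 2: Take absolute value.
det(P(-1,9,-11)) = |-97| = 97

97


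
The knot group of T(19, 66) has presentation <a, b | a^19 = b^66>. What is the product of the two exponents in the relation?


The relation is a^19 = b^66.
Product of exponents = 19 * 66
= 1254

1254


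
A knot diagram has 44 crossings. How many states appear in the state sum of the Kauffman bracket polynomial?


Each crossing contributes 2 choices (A-smoothing or B-smoothing).
Total states = 2^44 = 17592186044416

17592186044416


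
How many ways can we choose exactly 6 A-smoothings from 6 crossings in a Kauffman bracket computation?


We choose which 6 of 6 crossings get A-smoothings.
C(6, 6) = 6! / (6! * 0!)
= 1

1


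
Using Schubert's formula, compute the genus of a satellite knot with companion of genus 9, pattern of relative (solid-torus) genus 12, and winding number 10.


Schubert: g(satellite) = g_rel(pattern) + |winding| * g(companion),
where g_rel(pattern) is the genus of the pattern relative to the solid torus.
= 12 + 10 * 9
= 12 + 90 = 102

102


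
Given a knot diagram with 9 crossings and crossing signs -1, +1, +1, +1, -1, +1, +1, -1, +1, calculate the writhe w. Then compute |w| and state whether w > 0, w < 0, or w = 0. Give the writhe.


Step 1: Count positive crossings (+1).
Positive crossings: 6
Step 2: Count negative crossings (-1).
Negative crossings: 3
Step 3: Writhe = (positive) - (negative)
w = 6 - 3 = 3
Step 4: |w| = 3, and w is positive

3


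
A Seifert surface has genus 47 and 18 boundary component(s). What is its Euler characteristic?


chi = 2 - 2g - b
= 2 - 2*47 - 18
= 2 - 94 - 18 = -110

-110


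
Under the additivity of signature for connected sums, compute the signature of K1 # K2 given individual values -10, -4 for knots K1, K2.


The signature is additive under connected sum.
signature(K1 # K2) = (-10) + (-4)
= -14

-14


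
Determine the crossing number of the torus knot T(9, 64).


For a torus knot T(p, q) with gcd(p,q)=1,
the crossing number is min(p*(q-1), q*(p-1)).
p*(q-1) = 9*63 = 567
q*(p-1) = 64*8 = 512
min(567, 512) = 512

512


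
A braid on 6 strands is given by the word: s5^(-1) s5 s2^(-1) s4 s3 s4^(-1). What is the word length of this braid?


The word length counts the number of generators (including inverses).
Listing each generator: s5^(-1), s5, s2^(-1), s4, s3, s4^(-1)
There are 6 generators in this braid word.

6


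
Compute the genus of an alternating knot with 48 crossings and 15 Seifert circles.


For alternating knots, g = (c - s + 1)/2.
= (48 - 15 + 1)/2
= 34/2 = 17

17


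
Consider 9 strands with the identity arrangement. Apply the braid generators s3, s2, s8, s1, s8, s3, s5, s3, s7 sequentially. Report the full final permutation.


Starting with identity [1, 2, 3, 4, 5, 6, 7, 8, 9].
Apply generators in sequence:
  After s3: [1, 2, 4, 3, 5, 6, 7, 8, 9]
  After s2: [1, 4, 2, 3, 5, 6, 7, 8, 9]
  After s8: [1, 4, 2, 3, 5, 6, 7, 9, 8]
  After s1: [4, 1, 2, 3, 5, 6, 7, 9, 8]
  After s8: [4, 1, 2, 3, 5, 6, 7, 8, 9]
  After s3: [4, 1, 3, 2, 5, 6, 7, 8, 9]
  After s5: [4, 1, 3, 2, 6, 5, 7, 8, 9]
  After s3: [4, 1, 2, 3, 6, 5, 7, 8, 9]
  After s7: [4, 1, 2, 3, 6, 5, 8, 7, 9]
Final permutation: [4, 1, 2, 3, 6, 5, 8, 7, 9]

[4, 1, 2, 3, 6, 5, 8, 7, 9]


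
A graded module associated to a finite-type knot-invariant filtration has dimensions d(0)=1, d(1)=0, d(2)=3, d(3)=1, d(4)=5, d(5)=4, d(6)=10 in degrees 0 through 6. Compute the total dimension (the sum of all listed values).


Total dimension = d(0) + d(1) + ... + d(6)
= 1 + 0 + 3 + 1 + 5 + 4 + 10
= 24

24


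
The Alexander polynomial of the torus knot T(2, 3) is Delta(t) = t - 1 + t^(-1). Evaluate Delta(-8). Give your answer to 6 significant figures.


Substituting t = -8 into Delta(t) = t - 1 + t^(-1):
Term values: (-8) + (-1) + (-0.125)
Sum = -9.125
Rounded to 6 significant figures: -9.125

-9.125


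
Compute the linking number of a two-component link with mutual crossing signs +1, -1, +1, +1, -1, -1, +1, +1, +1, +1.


Step 1: Count positive crossings: 7
Step 2: Count negative crossings: 3
Step 3: Sum of signs = 7 - 3 = 4
Step 4: Linking number = sum/2 = 4/2 = 2

2


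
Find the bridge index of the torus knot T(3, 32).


The bridge number of T(p,q) is min(p,q).
min(3, 32) = 3

3


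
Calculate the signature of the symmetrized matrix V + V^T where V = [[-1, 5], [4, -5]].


Step 1: V + V^T = [[-2, 9], [9, -10]]
Step 2: trace = -12, det = -61
Step 3: Discriminant = (-12)^2 - 4*(-61) = 388
Step 4: Eigenvalues: 3.84886, -15.8489
Step 5: Signature = (# positive eigenvalues) - (# negative eigenvalues) = 0

0


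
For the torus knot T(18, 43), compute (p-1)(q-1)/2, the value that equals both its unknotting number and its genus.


For a torus knot T(p,q), both the unknotting number and genus equal (p-1)(q-1)/2.
= (18-1)(43-1)/2
= 17*42/2
= 714/2 = 357

357


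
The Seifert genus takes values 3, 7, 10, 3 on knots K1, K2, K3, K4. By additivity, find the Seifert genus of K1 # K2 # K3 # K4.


The Seifert genus is additive under connected sum.
Seifert genus(K1 # K2 # K3 # K4) = (3) + (7) + (10) + (3)
= 23

23


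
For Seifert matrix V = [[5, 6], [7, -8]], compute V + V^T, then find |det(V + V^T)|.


Step 1: Form V + V^T where V = [[5, 6], [7, -8]]
  V^T = [[5, 7], [6, -8]]
  V + V^T = [[10, 13], [13, -16]]
Step 2: det(V + V^T) = 10*(-16) - 13*13
  = -160 - 169 = -329
Step 3: Knot determinant = |det(V + V^T)| = |-329| = 329

329


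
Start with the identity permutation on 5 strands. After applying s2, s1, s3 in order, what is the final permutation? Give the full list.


Starting with identity [1, 2, 3, 4, 5].
Apply generators in sequence:
  After s2: [1, 3, 2, 4, 5]
  After s1: [3, 1, 2, 4, 5]
  After s3: [3, 1, 4, 2, 5]
Final permutation: [3, 1, 4, 2, 5]

[3, 1, 4, 2, 5]


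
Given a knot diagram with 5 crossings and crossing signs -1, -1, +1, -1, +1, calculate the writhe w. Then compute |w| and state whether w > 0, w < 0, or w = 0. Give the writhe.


Step 1: Count positive crossings (+1).
Positive crossings: 2
Step 2: Count negative crossings (-1).
Negative crossings: 3
Step 3: Writhe = (positive) - (negative)
w = 2 - 3 = -1
Step 4: |w| = 1, and w is negative

-1


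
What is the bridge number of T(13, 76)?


The bridge number of T(p,q) is min(p,q).
min(13, 76) = 13

13


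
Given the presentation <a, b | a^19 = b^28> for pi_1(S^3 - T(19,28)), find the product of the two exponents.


The relation is a^19 = b^28.
Product of exponents = 19 * 28
= 532

532


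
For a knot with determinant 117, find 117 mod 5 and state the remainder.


Step 1: A knot is p-colorable if and only if p divides its determinant.
Step 2: Compute 117 mod 5.
117 = 23 * 5 + 2
Step 3: 117 mod 5 = 2
Step 4: The knot is 5-colorable: no

2


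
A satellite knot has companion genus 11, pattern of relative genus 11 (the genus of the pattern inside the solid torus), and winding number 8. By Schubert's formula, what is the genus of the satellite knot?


Schubert: g(satellite) = g_rel(pattern) + |winding| * g(companion),
where g_rel(pattern) is the genus of the pattern relative to the solid torus.
= 11 + 8 * 11
= 11 + 88 = 99

99


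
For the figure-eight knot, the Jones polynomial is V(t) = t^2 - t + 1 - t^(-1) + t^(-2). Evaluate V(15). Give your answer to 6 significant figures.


Substituting t = 15 into V(t) = t^2 - t + 1 - t^(-1) + t^(-2):
  (+)t^(2) = 225
  (-)t^(1) = -15
  (+)t^(0) = 1
  (-)t^(-1) = -0.0666667
  (+)t^(-2) = 0.00444444
Sum = (225) + (-15) + (1) + (-0.0666667) + (0.00444444)
= 210.9377778
Rounded to 6 significant figures: 210.938

210.938
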